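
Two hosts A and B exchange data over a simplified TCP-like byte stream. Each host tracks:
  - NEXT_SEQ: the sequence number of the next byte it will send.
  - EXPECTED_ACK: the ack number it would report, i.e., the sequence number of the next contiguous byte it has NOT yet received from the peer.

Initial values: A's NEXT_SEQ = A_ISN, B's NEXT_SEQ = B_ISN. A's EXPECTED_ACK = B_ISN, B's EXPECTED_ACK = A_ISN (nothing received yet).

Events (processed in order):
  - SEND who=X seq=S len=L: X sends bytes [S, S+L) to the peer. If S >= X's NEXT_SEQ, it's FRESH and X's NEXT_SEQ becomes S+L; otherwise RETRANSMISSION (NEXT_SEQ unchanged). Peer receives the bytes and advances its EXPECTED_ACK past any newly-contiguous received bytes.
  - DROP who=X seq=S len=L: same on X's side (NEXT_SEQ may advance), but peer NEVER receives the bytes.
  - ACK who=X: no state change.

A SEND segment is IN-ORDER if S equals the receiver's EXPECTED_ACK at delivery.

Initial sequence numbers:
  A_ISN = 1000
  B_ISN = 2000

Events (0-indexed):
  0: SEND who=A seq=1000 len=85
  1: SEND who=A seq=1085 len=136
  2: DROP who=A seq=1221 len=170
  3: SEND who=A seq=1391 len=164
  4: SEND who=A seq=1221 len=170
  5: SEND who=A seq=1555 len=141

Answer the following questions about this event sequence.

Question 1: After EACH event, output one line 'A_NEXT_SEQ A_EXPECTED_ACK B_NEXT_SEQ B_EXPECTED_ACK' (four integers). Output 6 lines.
1085 2000 2000 1085
1221 2000 2000 1221
1391 2000 2000 1221
1555 2000 2000 1221
1555 2000 2000 1555
1696 2000 2000 1696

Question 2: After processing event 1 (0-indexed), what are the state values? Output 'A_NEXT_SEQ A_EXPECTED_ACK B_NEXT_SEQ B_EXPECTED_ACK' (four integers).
After event 0: A_seq=1085 A_ack=2000 B_seq=2000 B_ack=1085
After event 1: A_seq=1221 A_ack=2000 B_seq=2000 B_ack=1221

1221 2000 2000 1221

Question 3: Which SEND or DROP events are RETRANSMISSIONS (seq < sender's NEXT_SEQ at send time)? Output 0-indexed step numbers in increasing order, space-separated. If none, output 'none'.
Answer: 4

Derivation:
Step 0: SEND seq=1000 -> fresh
Step 1: SEND seq=1085 -> fresh
Step 2: DROP seq=1221 -> fresh
Step 3: SEND seq=1391 -> fresh
Step 4: SEND seq=1221 -> retransmit
Step 5: SEND seq=1555 -> fresh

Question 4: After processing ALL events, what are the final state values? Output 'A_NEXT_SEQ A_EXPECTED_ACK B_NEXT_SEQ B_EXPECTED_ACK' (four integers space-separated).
After event 0: A_seq=1085 A_ack=2000 B_seq=2000 B_ack=1085
After event 1: A_seq=1221 A_ack=2000 B_seq=2000 B_ack=1221
After event 2: A_seq=1391 A_ack=2000 B_seq=2000 B_ack=1221
After event 3: A_seq=1555 A_ack=2000 B_seq=2000 B_ack=1221
After event 4: A_seq=1555 A_ack=2000 B_seq=2000 B_ack=1555
After event 5: A_seq=1696 A_ack=2000 B_seq=2000 B_ack=1696

Answer: 1696 2000 2000 1696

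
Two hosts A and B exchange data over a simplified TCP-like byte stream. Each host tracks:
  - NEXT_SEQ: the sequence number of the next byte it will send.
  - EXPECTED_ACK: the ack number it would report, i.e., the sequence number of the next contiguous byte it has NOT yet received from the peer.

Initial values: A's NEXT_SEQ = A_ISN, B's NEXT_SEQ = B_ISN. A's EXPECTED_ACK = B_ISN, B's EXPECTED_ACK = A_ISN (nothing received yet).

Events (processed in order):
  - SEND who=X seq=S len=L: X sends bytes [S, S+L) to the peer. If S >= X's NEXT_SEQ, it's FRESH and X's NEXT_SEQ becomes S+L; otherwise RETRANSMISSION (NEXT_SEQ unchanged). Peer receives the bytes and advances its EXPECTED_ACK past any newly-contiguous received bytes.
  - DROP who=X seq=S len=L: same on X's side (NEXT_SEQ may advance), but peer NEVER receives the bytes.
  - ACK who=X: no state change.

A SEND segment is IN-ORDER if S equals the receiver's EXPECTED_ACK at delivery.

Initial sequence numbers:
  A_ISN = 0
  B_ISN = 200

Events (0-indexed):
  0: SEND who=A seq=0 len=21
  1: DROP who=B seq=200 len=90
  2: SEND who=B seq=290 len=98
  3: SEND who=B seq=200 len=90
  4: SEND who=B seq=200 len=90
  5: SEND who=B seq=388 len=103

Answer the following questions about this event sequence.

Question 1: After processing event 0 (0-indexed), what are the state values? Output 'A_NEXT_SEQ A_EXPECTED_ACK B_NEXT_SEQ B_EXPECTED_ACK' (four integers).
After event 0: A_seq=21 A_ack=200 B_seq=200 B_ack=21

21 200 200 21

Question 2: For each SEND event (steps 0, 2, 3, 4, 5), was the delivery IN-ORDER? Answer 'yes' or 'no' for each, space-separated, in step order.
Step 0: SEND seq=0 -> in-order
Step 2: SEND seq=290 -> out-of-order
Step 3: SEND seq=200 -> in-order
Step 4: SEND seq=200 -> out-of-order
Step 5: SEND seq=388 -> in-order

Answer: yes no yes no yes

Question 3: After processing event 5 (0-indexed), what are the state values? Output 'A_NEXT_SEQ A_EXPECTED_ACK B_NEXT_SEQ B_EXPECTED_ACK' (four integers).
After event 0: A_seq=21 A_ack=200 B_seq=200 B_ack=21
After event 1: A_seq=21 A_ack=200 B_seq=290 B_ack=21
After event 2: A_seq=21 A_ack=200 B_seq=388 B_ack=21
After event 3: A_seq=21 A_ack=388 B_seq=388 B_ack=21
After event 4: A_seq=21 A_ack=388 B_seq=388 B_ack=21
After event 5: A_seq=21 A_ack=491 B_seq=491 B_ack=21

21 491 491 21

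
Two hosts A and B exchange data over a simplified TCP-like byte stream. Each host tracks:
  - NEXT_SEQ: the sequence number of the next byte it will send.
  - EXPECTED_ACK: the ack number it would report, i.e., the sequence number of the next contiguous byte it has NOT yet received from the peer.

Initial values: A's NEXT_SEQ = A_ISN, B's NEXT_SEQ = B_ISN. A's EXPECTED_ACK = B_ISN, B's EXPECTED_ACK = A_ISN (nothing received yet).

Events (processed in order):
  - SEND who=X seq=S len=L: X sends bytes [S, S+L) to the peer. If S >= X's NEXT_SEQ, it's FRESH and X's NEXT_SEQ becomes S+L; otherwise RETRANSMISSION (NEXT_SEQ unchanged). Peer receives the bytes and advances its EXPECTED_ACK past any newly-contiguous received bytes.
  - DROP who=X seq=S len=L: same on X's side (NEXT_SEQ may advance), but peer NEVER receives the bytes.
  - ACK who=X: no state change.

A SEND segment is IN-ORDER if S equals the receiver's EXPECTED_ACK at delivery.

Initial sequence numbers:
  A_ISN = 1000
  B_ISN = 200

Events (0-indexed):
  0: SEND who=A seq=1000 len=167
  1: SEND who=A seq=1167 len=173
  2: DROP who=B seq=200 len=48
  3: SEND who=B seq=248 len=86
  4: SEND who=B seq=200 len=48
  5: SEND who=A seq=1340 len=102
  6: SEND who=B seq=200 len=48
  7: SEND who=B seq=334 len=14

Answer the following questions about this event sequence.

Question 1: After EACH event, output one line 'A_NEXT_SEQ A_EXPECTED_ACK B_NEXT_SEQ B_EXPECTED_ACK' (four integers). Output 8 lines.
1167 200 200 1167
1340 200 200 1340
1340 200 248 1340
1340 200 334 1340
1340 334 334 1340
1442 334 334 1442
1442 334 334 1442
1442 348 348 1442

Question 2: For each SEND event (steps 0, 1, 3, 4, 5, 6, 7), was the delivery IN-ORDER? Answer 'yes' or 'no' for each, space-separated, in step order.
Answer: yes yes no yes yes no yes

Derivation:
Step 0: SEND seq=1000 -> in-order
Step 1: SEND seq=1167 -> in-order
Step 3: SEND seq=248 -> out-of-order
Step 4: SEND seq=200 -> in-order
Step 5: SEND seq=1340 -> in-order
Step 6: SEND seq=200 -> out-of-order
Step 7: SEND seq=334 -> in-order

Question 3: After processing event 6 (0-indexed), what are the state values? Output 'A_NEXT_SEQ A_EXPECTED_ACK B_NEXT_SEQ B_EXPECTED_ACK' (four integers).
After event 0: A_seq=1167 A_ack=200 B_seq=200 B_ack=1167
After event 1: A_seq=1340 A_ack=200 B_seq=200 B_ack=1340
After event 2: A_seq=1340 A_ack=200 B_seq=248 B_ack=1340
After event 3: A_seq=1340 A_ack=200 B_seq=334 B_ack=1340
After event 4: A_seq=1340 A_ack=334 B_seq=334 B_ack=1340
After event 5: A_seq=1442 A_ack=334 B_seq=334 B_ack=1442
After event 6: A_seq=1442 A_ack=334 B_seq=334 B_ack=1442

1442 334 334 1442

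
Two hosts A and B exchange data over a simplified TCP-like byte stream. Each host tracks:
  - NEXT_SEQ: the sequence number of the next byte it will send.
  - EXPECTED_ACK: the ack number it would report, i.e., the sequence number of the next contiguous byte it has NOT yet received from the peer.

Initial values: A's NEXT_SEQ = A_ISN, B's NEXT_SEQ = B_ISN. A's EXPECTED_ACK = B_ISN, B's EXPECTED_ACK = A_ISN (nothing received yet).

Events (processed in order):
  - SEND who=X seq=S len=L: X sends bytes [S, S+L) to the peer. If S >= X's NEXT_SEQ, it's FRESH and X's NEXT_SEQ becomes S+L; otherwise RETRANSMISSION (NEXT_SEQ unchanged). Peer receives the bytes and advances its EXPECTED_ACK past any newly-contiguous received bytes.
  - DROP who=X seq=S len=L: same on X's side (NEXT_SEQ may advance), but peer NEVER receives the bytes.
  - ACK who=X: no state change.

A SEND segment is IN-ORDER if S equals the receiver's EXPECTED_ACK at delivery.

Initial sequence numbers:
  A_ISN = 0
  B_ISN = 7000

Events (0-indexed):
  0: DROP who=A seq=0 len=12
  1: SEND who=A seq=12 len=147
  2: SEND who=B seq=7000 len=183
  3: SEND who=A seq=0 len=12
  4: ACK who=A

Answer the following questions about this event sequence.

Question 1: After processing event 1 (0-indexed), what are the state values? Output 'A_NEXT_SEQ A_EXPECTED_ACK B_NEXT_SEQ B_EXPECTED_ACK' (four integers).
After event 0: A_seq=12 A_ack=7000 B_seq=7000 B_ack=0
After event 1: A_seq=159 A_ack=7000 B_seq=7000 B_ack=0

159 7000 7000 0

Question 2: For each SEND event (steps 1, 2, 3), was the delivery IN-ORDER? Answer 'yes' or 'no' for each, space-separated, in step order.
Step 1: SEND seq=12 -> out-of-order
Step 2: SEND seq=7000 -> in-order
Step 3: SEND seq=0 -> in-order

Answer: no yes yes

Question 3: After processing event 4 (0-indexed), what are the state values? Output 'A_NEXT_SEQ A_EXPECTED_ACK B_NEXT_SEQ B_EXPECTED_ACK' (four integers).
After event 0: A_seq=12 A_ack=7000 B_seq=7000 B_ack=0
After event 1: A_seq=159 A_ack=7000 B_seq=7000 B_ack=0
After event 2: A_seq=159 A_ack=7183 B_seq=7183 B_ack=0
After event 3: A_seq=159 A_ack=7183 B_seq=7183 B_ack=159
After event 4: A_seq=159 A_ack=7183 B_seq=7183 B_ack=159

159 7183 7183 159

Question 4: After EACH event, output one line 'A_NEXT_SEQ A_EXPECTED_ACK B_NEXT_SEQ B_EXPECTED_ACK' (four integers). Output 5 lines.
12 7000 7000 0
159 7000 7000 0
159 7183 7183 0
159 7183 7183 159
159 7183 7183 159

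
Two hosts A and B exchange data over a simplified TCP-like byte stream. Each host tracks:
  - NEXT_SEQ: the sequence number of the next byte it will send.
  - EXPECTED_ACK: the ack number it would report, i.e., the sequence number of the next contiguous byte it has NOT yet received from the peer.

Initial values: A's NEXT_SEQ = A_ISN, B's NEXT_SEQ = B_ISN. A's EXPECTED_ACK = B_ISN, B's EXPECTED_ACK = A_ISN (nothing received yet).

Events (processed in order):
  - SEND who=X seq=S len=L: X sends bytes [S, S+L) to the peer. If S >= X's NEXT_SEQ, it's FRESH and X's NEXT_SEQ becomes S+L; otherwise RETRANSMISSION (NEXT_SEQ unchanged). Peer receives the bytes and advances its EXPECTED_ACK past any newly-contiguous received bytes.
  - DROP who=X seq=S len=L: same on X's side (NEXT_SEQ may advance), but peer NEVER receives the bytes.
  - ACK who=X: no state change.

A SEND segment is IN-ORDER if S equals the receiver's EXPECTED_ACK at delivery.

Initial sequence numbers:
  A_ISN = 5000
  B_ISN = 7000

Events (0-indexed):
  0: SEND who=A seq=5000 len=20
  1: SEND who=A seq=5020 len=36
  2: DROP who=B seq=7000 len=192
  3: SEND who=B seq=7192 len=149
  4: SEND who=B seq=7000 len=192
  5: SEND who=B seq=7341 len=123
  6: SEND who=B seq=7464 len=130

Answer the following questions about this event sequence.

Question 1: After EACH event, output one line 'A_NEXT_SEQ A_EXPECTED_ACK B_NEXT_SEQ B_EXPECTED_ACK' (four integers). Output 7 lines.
5020 7000 7000 5020
5056 7000 7000 5056
5056 7000 7192 5056
5056 7000 7341 5056
5056 7341 7341 5056
5056 7464 7464 5056
5056 7594 7594 5056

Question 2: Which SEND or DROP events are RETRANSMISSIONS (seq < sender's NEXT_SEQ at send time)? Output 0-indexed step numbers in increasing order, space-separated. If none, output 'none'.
Step 0: SEND seq=5000 -> fresh
Step 1: SEND seq=5020 -> fresh
Step 2: DROP seq=7000 -> fresh
Step 3: SEND seq=7192 -> fresh
Step 4: SEND seq=7000 -> retransmit
Step 5: SEND seq=7341 -> fresh
Step 6: SEND seq=7464 -> fresh

Answer: 4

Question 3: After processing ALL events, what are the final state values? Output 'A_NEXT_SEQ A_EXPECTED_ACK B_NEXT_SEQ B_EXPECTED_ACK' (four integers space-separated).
After event 0: A_seq=5020 A_ack=7000 B_seq=7000 B_ack=5020
After event 1: A_seq=5056 A_ack=7000 B_seq=7000 B_ack=5056
After event 2: A_seq=5056 A_ack=7000 B_seq=7192 B_ack=5056
After event 3: A_seq=5056 A_ack=7000 B_seq=7341 B_ack=5056
After event 4: A_seq=5056 A_ack=7341 B_seq=7341 B_ack=5056
After event 5: A_seq=5056 A_ack=7464 B_seq=7464 B_ack=5056
After event 6: A_seq=5056 A_ack=7594 B_seq=7594 B_ack=5056

Answer: 5056 7594 7594 5056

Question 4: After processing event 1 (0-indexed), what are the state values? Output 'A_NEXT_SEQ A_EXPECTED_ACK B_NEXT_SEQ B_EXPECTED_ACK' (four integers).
After event 0: A_seq=5020 A_ack=7000 B_seq=7000 B_ack=5020
After event 1: A_seq=5056 A_ack=7000 B_seq=7000 B_ack=5056

5056 7000 7000 5056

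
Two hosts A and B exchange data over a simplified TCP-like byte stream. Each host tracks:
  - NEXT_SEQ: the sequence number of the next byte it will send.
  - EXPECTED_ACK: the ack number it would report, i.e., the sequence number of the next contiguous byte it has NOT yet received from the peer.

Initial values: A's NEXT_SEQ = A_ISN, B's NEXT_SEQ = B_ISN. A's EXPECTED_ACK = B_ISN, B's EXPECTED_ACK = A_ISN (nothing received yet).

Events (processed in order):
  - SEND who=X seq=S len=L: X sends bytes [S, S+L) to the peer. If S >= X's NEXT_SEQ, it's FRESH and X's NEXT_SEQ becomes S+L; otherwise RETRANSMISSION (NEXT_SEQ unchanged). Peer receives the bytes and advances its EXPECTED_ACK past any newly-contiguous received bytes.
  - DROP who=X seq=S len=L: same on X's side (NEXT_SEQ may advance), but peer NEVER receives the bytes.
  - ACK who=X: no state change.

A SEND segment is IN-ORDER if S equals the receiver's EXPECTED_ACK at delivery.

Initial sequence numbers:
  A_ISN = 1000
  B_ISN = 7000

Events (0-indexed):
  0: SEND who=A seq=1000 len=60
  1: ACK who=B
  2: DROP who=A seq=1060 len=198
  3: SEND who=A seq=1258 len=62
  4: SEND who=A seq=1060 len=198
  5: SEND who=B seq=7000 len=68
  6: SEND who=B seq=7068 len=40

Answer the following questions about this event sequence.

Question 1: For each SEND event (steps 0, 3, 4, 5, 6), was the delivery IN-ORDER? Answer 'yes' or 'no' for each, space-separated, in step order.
Step 0: SEND seq=1000 -> in-order
Step 3: SEND seq=1258 -> out-of-order
Step 4: SEND seq=1060 -> in-order
Step 5: SEND seq=7000 -> in-order
Step 6: SEND seq=7068 -> in-order

Answer: yes no yes yes yes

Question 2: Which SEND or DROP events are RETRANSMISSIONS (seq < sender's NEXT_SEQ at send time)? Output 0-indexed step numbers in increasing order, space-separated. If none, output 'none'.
Step 0: SEND seq=1000 -> fresh
Step 2: DROP seq=1060 -> fresh
Step 3: SEND seq=1258 -> fresh
Step 4: SEND seq=1060 -> retransmit
Step 5: SEND seq=7000 -> fresh
Step 6: SEND seq=7068 -> fresh

Answer: 4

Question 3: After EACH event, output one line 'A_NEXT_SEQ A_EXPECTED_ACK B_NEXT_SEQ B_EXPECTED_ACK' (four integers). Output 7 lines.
1060 7000 7000 1060
1060 7000 7000 1060
1258 7000 7000 1060
1320 7000 7000 1060
1320 7000 7000 1320
1320 7068 7068 1320
1320 7108 7108 1320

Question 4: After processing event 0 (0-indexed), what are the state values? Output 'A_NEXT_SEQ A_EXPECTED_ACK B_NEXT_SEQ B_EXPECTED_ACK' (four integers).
After event 0: A_seq=1060 A_ack=7000 B_seq=7000 B_ack=1060

1060 7000 7000 1060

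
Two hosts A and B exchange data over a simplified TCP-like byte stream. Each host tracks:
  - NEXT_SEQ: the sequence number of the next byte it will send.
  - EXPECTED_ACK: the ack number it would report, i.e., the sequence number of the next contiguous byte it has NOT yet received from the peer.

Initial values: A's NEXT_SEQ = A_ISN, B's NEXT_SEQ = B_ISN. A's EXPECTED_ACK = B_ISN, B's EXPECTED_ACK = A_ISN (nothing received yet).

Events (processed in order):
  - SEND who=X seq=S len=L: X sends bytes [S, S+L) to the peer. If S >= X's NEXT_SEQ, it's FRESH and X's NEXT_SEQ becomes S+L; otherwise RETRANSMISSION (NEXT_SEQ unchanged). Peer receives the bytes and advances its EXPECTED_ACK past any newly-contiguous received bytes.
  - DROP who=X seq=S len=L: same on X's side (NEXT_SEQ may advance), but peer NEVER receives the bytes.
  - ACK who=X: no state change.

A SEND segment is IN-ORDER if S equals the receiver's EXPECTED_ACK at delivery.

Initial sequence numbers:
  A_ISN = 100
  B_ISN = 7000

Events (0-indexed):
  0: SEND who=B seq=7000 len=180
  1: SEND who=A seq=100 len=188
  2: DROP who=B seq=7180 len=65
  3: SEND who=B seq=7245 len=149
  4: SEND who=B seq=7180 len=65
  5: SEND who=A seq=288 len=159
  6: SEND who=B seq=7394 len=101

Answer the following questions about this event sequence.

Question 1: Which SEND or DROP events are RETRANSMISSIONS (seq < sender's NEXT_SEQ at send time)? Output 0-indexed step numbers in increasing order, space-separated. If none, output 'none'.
Step 0: SEND seq=7000 -> fresh
Step 1: SEND seq=100 -> fresh
Step 2: DROP seq=7180 -> fresh
Step 3: SEND seq=7245 -> fresh
Step 4: SEND seq=7180 -> retransmit
Step 5: SEND seq=288 -> fresh
Step 6: SEND seq=7394 -> fresh

Answer: 4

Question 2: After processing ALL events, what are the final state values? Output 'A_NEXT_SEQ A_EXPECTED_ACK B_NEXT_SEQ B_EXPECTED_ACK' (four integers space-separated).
After event 0: A_seq=100 A_ack=7180 B_seq=7180 B_ack=100
After event 1: A_seq=288 A_ack=7180 B_seq=7180 B_ack=288
After event 2: A_seq=288 A_ack=7180 B_seq=7245 B_ack=288
After event 3: A_seq=288 A_ack=7180 B_seq=7394 B_ack=288
After event 4: A_seq=288 A_ack=7394 B_seq=7394 B_ack=288
After event 5: A_seq=447 A_ack=7394 B_seq=7394 B_ack=447
After event 6: A_seq=447 A_ack=7495 B_seq=7495 B_ack=447

Answer: 447 7495 7495 447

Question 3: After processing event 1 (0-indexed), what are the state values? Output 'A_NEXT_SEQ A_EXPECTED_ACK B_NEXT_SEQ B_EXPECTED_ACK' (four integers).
After event 0: A_seq=100 A_ack=7180 B_seq=7180 B_ack=100
After event 1: A_seq=288 A_ack=7180 B_seq=7180 B_ack=288

288 7180 7180 288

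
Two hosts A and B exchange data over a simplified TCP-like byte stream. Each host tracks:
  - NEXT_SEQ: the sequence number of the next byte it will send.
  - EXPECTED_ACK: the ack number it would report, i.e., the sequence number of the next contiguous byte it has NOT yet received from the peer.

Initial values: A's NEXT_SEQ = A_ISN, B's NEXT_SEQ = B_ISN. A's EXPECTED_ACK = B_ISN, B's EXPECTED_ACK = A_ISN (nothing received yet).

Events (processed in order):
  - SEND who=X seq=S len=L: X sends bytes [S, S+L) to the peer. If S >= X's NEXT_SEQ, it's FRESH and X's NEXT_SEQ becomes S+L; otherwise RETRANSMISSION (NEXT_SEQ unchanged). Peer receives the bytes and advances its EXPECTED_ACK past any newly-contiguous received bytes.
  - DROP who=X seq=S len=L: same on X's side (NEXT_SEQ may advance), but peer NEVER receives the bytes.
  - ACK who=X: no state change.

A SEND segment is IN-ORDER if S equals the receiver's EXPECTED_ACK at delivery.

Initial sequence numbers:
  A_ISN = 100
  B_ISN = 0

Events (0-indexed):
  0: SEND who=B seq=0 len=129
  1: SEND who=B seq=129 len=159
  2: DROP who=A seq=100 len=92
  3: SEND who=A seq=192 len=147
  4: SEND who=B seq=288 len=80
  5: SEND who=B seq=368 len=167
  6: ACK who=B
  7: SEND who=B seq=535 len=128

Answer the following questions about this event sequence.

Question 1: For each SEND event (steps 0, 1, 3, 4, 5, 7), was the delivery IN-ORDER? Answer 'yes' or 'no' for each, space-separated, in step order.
Answer: yes yes no yes yes yes

Derivation:
Step 0: SEND seq=0 -> in-order
Step 1: SEND seq=129 -> in-order
Step 3: SEND seq=192 -> out-of-order
Step 4: SEND seq=288 -> in-order
Step 5: SEND seq=368 -> in-order
Step 7: SEND seq=535 -> in-order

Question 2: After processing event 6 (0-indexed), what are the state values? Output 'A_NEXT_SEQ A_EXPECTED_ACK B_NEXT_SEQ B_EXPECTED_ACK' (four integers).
After event 0: A_seq=100 A_ack=129 B_seq=129 B_ack=100
After event 1: A_seq=100 A_ack=288 B_seq=288 B_ack=100
After event 2: A_seq=192 A_ack=288 B_seq=288 B_ack=100
After event 3: A_seq=339 A_ack=288 B_seq=288 B_ack=100
After event 4: A_seq=339 A_ack=368 B_seq=368 B_ack=100
After event 5: A_seq=339 A_ack=535 B_seq=535 B_ack=100
After event 6: A_seq=339 A_ack=535 B_seq=535 B_ack=100

339 535 535 100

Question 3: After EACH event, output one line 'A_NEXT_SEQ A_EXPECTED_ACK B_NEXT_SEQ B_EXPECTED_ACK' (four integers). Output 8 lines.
100 129 129 100
100 288 288 100
192 288 288 100
339 288 288 100
339 368 368 100
339 535 535 100
339 535 535 100
339 663 663 100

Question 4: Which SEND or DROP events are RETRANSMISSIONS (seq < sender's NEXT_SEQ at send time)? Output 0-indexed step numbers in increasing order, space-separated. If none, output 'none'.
Answer: none

Derivation:
Step 0: SEND seq=0 -> fresh
Step 1: SEND seq=129 -> fresh
Step 2: DROP seq=100 -> fresh
Step 3: SEND seq=192 -> fresh
Step 4: SEND seq=288 -> fresh
Step 5: SEND seq=368 -> fresh
Step 7: SEND seq=535 -> fresh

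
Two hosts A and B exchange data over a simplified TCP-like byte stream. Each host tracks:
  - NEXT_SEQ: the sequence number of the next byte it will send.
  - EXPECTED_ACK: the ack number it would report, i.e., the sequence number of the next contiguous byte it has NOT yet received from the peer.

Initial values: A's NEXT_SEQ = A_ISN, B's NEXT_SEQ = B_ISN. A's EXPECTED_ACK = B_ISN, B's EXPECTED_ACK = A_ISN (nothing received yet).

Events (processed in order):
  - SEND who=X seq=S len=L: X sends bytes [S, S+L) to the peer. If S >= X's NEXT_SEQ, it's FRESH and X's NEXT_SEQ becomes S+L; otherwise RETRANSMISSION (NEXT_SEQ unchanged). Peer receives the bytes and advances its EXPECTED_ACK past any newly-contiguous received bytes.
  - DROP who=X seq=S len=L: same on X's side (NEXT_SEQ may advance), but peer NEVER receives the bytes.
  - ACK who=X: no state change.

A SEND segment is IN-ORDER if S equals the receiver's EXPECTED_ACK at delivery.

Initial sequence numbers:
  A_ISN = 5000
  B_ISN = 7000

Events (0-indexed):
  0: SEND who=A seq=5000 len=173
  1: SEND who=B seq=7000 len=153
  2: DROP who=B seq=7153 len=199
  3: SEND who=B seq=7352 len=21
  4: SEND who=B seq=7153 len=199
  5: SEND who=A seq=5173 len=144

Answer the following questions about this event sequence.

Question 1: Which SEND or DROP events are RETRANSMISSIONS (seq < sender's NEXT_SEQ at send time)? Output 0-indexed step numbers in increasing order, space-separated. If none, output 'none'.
Answer: 4

Derivation:
Step 0: SEND seq=5000 -> fresh
Step 1: SEND seq=7000 -> fresh
Step 2: DROP seq=7153 -> fresh
Step 3: SEND seq=7352 -> fresh
Step 4: SEND seq=7153 -> retransmit
Step 5: SEND seq=5173 -> fresh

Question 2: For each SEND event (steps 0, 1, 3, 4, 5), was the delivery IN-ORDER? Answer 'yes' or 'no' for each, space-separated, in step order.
Step 0: SEND seq=5000 -> in-order
Step 1: SEND seq=7000 -> in-order
Step 3: SEND seq=7352 -> out-of-order
Step 4: SEND seq=7153 -> in-order
Step 5: SEND seq=5173 -> in-order

Answer: yes yes no yes yes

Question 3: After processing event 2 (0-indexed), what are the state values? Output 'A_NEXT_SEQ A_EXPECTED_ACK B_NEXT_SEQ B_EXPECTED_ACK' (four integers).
After event 0: A_seq=5173 A_ack=7000 B_seq=7000 B_ack=5173
After event 1: A_seq=5173 A_ack=7153 B_seq=7153 B_ack=5173
After event 2: A_seq=5173 A_ack=7153 B_seq=7352 B_ack=5173

5173 7153 7352 5173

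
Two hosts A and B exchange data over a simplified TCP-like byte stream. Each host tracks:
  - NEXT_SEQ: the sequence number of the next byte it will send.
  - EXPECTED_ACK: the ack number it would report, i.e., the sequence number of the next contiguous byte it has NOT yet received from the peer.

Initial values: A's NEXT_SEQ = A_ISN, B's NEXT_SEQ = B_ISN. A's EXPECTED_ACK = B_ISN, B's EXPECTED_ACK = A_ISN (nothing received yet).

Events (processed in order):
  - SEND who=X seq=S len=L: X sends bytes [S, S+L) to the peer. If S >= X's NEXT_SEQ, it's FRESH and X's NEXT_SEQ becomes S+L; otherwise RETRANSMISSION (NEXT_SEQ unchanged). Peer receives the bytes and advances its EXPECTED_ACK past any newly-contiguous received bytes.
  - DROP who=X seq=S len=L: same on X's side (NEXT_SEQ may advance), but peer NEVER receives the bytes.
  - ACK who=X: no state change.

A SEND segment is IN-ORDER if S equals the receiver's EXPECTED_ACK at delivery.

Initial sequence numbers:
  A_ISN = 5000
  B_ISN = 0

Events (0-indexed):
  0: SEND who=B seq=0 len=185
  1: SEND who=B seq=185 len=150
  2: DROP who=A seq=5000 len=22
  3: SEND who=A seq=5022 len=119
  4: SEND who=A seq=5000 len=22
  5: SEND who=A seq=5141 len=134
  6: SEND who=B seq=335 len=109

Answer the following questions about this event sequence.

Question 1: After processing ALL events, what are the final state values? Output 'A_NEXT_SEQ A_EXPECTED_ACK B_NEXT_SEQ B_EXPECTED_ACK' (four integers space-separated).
After event 0: A_seq=5000 A_ack=185 B_seq=185 B_ack=5000
After event 1: A_seq=5000 A_ack=335 B_seq=335 B_ack=5000
After event 2: A_seq=5022 A_ack=335 B_seq=335 B_ack=5000
After event 3: A_seq=5141 A_ack=335 B_seq=335 B_ack=5000
After event 4: A_seq=5141 A_ack=335 B_seq=335 B_ack=5141
After event 5: A_seq=5275 A_ack=335 B_seq=335 B_ack=5275
After event 6: A_seq=5275 A_ack=444 B_seq=444 B_ack=5275

Answer: 5275 444 444 5275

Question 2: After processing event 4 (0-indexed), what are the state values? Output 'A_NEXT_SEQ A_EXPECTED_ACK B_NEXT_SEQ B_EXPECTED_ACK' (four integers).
After event 0: A_seq=5000 A_ack=185 B_seq=185 B_ack=5000
After event 1: A_seq=5000 A_ack=335 B_seq=335 B_ack=5000
After event 2: A_seq=5022 A_ack=335 B_seq=335 B_ack=5000
After event 3: A_seq=5141 A_ack=335 B_seq=335 B_ack=5000
After event 4: A_seq=5141 A_ack=335 B_seq=335 B_ack=5141

5141 335 335 5141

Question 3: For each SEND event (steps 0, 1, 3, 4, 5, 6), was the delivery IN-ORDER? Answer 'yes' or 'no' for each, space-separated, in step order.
Step 0: SEND seq=0 -> in-order
Step 1: SEND seq=185 -> in-order
Step 3: SEND seq=5022 -> out-of-order
Step 4: SEND seq=5000 -> in-order
Step 5: SEND seq=5141 -> in-order
Step 6: SEND seq=335 -> in-order

Answer: yes yes no yes yes yes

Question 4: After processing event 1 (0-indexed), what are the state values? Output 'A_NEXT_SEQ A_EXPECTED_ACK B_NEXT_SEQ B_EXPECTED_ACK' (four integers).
After event 0: A_seq=5000 A_ack=185 B_seq=185 B_ack=5000
After event 1: A_seq=5000 A_ack=335 B_seq=335 B_ack=5000

5000 335 335 5000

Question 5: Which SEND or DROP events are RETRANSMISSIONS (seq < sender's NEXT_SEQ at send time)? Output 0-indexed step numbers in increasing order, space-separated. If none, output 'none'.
Answer: 4

Derivation:
Step 0: SEND seq=0 -> fresh
Step 1: SEND seq=185 -> fresh
Step 2: DROP seq=5000 -> fresh
Step 3: SEND seq=5022 -> fresh
Step 4: SEND seq=5000 -> retransmit
Step 5: SEND seq=5141 -> fresh
Step 6: SEND seq=335 -> fresh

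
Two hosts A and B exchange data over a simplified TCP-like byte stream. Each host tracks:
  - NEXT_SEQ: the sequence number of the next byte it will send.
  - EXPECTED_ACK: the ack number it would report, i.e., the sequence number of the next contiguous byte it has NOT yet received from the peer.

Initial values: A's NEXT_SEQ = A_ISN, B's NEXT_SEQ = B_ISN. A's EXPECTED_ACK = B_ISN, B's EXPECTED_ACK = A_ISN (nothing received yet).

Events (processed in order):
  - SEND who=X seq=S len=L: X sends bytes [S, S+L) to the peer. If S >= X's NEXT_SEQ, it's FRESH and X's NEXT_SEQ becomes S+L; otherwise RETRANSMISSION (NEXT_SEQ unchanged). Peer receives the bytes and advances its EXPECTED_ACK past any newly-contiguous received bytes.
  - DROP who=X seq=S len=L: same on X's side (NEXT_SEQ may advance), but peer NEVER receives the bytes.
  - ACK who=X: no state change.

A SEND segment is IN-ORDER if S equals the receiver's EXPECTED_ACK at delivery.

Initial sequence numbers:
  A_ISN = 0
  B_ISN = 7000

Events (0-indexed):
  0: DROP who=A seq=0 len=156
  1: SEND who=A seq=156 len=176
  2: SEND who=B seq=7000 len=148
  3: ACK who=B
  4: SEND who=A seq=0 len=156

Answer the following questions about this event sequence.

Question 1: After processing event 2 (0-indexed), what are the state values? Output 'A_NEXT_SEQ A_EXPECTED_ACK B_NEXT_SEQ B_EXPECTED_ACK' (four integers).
After event 0: A_seq=156 A_ack=7000 B_seq=7000 B_ack=0
After event 1: A_seq=332 A_ack=7000 B_seq=7000 B_ack=0
After event 2: A_seq=332 A_ack=7148 B_seq=7148 B_ack=0

332 7148 7148 0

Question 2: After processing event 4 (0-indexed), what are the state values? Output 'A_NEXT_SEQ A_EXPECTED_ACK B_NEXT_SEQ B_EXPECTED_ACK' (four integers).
After event 0: A_seq=156 A_ack=7000 B_seq=7000 B_ack=0
After event 1: A_seq=332 A_ack=7000 B_seq=7000 B_ack=0
After event 2: A_seq=332 A_ack=7148 B_seq=7148 B_ack=0
After event 3: A_seq=332 A_ack=7148 B_seq=7148 B_ack=0
After event 4: A_seq=332 A_ack=7148 B_seq=7148 B_ack=332

332 7148 7148 332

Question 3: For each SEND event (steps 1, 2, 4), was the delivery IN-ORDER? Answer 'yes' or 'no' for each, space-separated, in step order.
Answer: no yes yes

Derivation:
Step 1: SEND seq=156 -> out-of-order
Step 2: SEND seq=7000 -> in-order
Step 4: SEND seq=0 -> in-order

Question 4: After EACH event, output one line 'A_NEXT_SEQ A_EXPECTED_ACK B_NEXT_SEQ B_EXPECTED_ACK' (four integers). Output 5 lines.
156 7000 7000 0
332 7000 7000 0
332 7148 7148 0
332 7148 7148 0
332 7148 7148 332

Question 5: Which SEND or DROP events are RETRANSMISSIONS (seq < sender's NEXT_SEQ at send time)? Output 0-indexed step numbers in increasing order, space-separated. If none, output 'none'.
Answer: 4

Derivation:
Step 0: DROP seq=0 -> fresh
Step 1: SEND seq=156 -> fresh
Step 2: SEND seq=7000 -> fresh
Step 4: SEND seq=0 -> retransmit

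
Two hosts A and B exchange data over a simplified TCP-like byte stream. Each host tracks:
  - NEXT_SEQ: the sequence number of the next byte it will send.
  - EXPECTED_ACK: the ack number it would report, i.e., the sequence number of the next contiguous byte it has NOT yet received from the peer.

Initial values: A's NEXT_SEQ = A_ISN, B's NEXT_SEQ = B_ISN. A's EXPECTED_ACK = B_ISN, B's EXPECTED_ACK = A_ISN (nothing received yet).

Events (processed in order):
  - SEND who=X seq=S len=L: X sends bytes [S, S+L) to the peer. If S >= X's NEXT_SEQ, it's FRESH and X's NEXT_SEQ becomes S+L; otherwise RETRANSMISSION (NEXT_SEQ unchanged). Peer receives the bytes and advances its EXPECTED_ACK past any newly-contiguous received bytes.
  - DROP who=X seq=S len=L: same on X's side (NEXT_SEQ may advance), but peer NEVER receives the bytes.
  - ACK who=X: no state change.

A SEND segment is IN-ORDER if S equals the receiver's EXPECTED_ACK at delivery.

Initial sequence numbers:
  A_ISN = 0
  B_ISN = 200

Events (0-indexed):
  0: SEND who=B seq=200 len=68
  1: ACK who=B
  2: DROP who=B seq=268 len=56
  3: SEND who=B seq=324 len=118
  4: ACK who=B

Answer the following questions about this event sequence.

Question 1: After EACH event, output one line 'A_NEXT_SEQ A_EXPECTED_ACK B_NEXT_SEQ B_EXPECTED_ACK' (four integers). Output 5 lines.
0 268 268 0
0 268 268 0
0 268 324 0
0 268 442 0
0 268 442 0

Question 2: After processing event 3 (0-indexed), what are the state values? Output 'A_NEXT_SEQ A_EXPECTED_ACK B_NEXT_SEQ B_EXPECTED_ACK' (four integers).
After event 0: A_seq=0 A_ack=268 B_seq=268 B_ack=0
After event 1: A_seq=0 A_ack=268 B_seq=268 B_ack=0
After event 2: A_seq=0 A_ack=268 B_seq=324 B_ack=0
After event 3: A_seq=0 A_ack=268 B_seq=442 B_ack=0

0 268 442 0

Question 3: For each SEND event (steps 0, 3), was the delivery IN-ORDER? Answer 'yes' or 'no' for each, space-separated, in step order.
Step 0: SEND seq=200 -> in-order
Step 3: SEND seq=324 -> out-of-order

Answer: yes no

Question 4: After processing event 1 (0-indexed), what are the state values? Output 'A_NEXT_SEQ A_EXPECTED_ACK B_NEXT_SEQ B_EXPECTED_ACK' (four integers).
After event 0: A_seq=0 A_ack=268 B_seq=268 B_ack=0
After event 1: A_seq=0 A_ack=268 B_seq=268 B_ack=0

0 268 268 0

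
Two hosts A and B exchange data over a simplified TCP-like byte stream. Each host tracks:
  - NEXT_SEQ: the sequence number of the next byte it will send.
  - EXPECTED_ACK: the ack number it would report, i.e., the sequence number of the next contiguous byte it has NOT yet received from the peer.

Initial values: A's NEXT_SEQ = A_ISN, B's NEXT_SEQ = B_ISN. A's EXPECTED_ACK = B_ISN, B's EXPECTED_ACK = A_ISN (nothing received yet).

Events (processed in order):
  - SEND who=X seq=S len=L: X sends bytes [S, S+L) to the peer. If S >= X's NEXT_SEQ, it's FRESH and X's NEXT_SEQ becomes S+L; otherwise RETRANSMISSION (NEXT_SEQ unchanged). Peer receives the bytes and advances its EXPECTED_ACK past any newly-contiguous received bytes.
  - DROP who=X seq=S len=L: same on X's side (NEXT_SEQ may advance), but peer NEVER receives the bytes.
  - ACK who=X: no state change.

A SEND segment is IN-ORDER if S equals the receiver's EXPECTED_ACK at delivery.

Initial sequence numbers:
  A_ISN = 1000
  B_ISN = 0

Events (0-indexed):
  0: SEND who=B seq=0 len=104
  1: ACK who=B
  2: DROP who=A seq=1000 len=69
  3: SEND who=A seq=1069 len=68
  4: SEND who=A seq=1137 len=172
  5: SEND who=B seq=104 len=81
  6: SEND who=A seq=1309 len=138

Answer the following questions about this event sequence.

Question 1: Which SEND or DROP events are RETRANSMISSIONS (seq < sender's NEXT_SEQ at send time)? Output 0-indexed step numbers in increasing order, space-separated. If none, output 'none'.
Answer: none

Derivation:
Step 0: SEND seq=0 -> fresh
Step 2: DROP seq=1000 -> fresh
Step 3: SEND seq=1069 -> fresh
Step 4: SEND seq=1137 -> fresh
Step 5: SEND seq=104 -> fresh
Step 6: SEND seq=1309 -> fresh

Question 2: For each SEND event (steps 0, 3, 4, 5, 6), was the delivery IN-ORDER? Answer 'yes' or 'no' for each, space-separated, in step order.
Answer: yes no no yes no

Derivation:
Step 0: SEND seq=0 -> in-order
Step 3: SEND seq=1069 -> out-of-order
Step 4: SEND seq=1137 -> out-of-order
Step 5: SEND seq=104 -> in-order
Step 6: SEND seq=1309 -> out-of-order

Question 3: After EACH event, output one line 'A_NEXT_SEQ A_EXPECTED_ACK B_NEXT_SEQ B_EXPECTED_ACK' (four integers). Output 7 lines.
1000 104 104 1000
1000 104 104 1000
1069 104 104 1000
1137 104 104 1000
1309 104 104 1000
1309 185 185 1000
1447 185 185 1000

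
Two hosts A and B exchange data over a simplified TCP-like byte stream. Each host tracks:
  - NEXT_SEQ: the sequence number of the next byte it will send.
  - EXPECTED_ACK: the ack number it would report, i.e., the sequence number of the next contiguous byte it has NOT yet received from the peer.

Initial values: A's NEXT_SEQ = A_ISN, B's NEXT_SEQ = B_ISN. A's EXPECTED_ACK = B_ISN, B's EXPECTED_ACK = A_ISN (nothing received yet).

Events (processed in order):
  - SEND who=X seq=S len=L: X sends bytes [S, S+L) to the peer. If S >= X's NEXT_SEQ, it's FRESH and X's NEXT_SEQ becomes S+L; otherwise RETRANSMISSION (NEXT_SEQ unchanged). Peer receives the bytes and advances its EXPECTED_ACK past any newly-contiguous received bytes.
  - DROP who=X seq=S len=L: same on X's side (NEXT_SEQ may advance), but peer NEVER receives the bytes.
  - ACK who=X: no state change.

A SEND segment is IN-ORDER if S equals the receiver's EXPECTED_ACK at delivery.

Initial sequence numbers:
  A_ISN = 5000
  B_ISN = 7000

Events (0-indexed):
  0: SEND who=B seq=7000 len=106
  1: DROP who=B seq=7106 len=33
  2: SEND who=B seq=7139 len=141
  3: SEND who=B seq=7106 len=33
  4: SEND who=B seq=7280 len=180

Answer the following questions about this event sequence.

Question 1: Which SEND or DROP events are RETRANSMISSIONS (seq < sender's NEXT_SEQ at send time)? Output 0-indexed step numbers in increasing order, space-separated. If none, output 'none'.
Answer: 3

Derivation:
Step 0: SEND seq=7000 -> fresh
Step 1: DROP seq=7106 -> fresh
Step 2: SEND seq=7139 -> fresh
Step 3: SEND seq=7106 -> retransmit
Step 4: SEND seq=7280 -> fresh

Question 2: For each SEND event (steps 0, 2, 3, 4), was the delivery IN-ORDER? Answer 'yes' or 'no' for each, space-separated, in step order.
Step 0: SEND seq=7000 -> in-order
Step 2: SEND seq=7139 -> out-of-order
Step 3: SEND seq=7106 -> in-order
Step 4: SEND seq=7280 -> in-order

Answer: yes no yes yes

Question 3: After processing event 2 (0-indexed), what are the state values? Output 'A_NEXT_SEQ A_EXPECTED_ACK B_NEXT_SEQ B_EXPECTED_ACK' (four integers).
After event 0: A_seq=5000 A_ack=7106 B_seq=7106 B_ack=5000
After event 1: A_seq=5000 A_ack=7106 B_seq=7139 B_ack=5000
After event 2: A_seq=5000 A_ack=7106 B_seq=7280 B_ack=5000

5000 7106 7280 5000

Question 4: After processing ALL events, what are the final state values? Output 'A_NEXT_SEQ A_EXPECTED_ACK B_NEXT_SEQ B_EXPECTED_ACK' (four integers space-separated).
Answer: 5000 7460 7460 5000

Derivation:
After event 0: A_seq=5000 A_ack=7106 B_seq=7106 B_ack=5000
After event 1: A_seq=5000 A_ack=7106 B_seq=7139 B_ack=5000
After event 2: A_seq=5000 A_ack=7106 B_seq=7280 B_ack=5000
After event 3: A_seq=5000 A_ack=7280 B_seq=7280 B_ack=5000
After event 4: A_seq=5000 A_ack=7460 B_seq=7460 B_ack=5000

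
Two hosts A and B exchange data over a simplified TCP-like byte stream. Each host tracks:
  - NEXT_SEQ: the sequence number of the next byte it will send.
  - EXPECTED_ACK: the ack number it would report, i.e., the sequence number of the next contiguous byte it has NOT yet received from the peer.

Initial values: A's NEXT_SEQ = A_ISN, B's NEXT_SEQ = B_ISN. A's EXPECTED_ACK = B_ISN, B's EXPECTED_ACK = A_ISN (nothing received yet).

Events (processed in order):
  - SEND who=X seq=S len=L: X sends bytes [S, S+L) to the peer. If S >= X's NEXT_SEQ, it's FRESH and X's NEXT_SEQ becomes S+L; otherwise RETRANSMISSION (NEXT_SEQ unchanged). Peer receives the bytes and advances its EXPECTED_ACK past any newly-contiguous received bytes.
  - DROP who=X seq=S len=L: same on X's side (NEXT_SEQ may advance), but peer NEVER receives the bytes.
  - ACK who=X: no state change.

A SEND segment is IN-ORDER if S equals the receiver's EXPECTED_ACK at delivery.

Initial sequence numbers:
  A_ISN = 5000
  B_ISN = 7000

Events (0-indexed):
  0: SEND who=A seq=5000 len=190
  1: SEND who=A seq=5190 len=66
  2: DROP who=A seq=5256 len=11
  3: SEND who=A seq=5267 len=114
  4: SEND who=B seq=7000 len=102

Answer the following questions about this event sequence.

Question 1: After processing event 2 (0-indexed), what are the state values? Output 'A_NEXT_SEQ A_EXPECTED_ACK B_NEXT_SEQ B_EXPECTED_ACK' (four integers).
After event 0: A_seq=5190 A_ack=7000 B_seq=7000 B_ack=5190
After event 1: A_seq=5256 A_ack=7000 B_seq=7000 B_ack=5256
After event 2: A_seq=5267 A_ack=7000 B_seq=7000 B_ack=5256

5267 7000 7000 5256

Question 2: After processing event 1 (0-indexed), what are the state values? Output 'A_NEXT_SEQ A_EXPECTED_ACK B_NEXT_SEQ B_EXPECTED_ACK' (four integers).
After event 0: A_seq=5190 A_ack=7000 B_seq=7000 B_ack=5190
After event 1: A_seq=5256 A_ack=7000 B_seq=7000 B_ack=5256

5256 7000 7000 5256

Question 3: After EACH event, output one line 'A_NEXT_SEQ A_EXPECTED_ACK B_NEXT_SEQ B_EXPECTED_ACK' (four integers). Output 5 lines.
5190 7000 7000 5190
5256 7000 7000 5256
5267 7000 7000 5256
5381 7000 7000 5256
5381 7102 7102 5256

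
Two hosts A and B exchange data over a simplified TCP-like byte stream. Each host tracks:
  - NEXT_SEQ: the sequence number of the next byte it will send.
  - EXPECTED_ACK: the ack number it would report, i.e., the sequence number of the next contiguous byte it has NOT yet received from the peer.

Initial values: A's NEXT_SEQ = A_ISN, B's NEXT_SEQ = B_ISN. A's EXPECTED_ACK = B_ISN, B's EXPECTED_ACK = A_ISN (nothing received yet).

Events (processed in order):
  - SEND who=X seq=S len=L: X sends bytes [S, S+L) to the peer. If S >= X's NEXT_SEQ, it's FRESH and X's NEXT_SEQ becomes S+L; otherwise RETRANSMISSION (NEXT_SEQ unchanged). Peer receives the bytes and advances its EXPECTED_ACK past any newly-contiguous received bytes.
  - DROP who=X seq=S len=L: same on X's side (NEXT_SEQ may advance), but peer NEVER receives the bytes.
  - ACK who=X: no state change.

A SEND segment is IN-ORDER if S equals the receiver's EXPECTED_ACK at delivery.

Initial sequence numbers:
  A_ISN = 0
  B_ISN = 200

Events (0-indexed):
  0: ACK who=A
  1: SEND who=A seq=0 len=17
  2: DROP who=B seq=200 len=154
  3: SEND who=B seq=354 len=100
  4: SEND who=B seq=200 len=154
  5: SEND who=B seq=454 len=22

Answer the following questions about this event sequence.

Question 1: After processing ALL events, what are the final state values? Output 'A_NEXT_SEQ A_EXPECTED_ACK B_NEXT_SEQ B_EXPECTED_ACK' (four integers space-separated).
Answer: 17 476 476 17

Derivation:
After event 0: A_seq=0 A_ack=200 B_seq=200 B_ack=0
After event 1: A_seq=17 A_ack=200 B_seq=200 B_ack=17
After event 2: A_seq=17 A_ack=200 B_seq=354 B_ack=17
After event 3: A_seq=17 A_ack=200 B_seq=454 B_ack=17
After event 4: A_seq=17 A_ack=454 B_seq=454 B_ack=17
After event 5: A_seq=17 A_ack=476 B_seq=476 B_ack=17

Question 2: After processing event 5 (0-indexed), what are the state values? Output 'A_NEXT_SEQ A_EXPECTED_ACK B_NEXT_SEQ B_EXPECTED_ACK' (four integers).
After event 0: A_seq=0 A_ack=200 B_seq=200 B_ack=0
After event 1: A_seq=17 A_ack=200 B_seq=200 B_ack=17
After event 2: A_seq=17 A_ack=200 B_seq=354 B_ack=17
After event 3: A_seq=17 A_ack=200 B_seq=454 B_ack=17
After event 4: A_seq=17 A_ack=454 B_seq=454 B_ack=17
After event 5: A_seq=17 A_ack=476 B_seq=476 B_ack=17

17 476 476 17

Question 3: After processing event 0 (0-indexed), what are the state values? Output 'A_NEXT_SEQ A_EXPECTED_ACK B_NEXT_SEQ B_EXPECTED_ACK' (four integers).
After event 0: A_seq=0 A_ack=200 B_seq=200 B_ack=0

0 200 200 0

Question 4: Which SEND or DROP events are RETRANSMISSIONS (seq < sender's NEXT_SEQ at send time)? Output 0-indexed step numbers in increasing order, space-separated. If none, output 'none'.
Answer: 4

Derivation:
Step 1: SEND seq=0 -> fresh
Step 2: DROP seq=200 -> fresh
Step 3: SEND seq=354 -> fresh
Step 4: SEND seq=200 -> retransmit
Step 5: SEND seq=454 -> fresh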